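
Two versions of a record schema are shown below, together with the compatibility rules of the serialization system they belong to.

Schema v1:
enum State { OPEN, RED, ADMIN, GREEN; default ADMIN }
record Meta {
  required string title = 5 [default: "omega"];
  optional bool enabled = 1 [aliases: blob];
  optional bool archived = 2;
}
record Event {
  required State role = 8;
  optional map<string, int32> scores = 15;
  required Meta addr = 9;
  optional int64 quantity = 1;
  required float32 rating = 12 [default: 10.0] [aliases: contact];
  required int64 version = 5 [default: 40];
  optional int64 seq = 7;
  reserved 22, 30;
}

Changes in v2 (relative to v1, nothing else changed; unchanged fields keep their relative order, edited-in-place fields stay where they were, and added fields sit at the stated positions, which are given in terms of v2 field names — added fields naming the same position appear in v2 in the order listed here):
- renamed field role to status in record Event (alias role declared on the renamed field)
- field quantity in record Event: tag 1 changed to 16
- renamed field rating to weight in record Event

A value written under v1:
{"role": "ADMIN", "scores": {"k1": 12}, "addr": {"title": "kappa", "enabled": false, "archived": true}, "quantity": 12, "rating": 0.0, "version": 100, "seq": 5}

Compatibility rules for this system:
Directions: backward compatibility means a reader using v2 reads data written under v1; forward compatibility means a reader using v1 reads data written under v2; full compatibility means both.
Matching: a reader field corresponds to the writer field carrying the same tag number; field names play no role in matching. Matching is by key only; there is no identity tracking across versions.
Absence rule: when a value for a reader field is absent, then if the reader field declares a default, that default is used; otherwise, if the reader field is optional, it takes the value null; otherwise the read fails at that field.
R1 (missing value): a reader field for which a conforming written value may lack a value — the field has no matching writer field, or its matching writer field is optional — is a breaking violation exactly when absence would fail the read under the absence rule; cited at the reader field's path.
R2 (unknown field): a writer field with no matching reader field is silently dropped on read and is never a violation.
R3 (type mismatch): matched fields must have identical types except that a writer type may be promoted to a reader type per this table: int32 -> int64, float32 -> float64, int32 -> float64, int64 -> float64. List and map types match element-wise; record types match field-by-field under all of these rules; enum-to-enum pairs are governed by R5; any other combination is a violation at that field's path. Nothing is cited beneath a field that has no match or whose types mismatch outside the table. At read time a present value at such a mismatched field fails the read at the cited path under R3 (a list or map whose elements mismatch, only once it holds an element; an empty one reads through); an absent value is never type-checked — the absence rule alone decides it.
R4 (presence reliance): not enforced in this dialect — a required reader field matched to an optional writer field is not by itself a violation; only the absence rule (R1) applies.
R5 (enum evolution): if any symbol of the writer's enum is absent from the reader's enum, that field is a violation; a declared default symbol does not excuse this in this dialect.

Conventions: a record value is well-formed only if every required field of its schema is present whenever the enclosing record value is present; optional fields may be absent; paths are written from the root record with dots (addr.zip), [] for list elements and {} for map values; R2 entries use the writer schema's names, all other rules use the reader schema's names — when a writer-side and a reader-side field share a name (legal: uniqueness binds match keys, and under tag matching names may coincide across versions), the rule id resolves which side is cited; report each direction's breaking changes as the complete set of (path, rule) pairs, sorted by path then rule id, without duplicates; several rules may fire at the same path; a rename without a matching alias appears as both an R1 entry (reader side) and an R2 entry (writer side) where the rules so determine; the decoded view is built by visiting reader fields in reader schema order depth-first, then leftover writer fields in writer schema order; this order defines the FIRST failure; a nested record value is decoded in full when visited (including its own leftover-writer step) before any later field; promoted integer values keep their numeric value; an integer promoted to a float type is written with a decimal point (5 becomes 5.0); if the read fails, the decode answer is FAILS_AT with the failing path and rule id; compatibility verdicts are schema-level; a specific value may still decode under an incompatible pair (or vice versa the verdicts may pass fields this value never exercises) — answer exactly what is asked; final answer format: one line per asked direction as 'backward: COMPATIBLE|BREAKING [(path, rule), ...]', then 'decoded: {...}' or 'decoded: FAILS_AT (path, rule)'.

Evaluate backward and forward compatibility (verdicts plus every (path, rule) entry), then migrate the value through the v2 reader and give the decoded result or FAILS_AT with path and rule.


in Event below, arrows point writer -> reader
backward pass over Event, reader schema v2, writer schema v1:
  status <- role (State -> State, writer required)
  scores <- scores (map<string, int32> -> map<string, int32>, writer optional)
  addr <- addr (Meta -> Meta, writer required)
  quantity has no writer counterpart
  weight <- rating (float32 -> float32, writer required)
  version <- version (int64 -> int64, writer required)
  seq <- seq (int64 -> int64, writer optional)
  writer field quantity has no reader counterpart
  addr.title <- addr.title (string -> string, writer required)
  addr.enabled <- addr.enabled (bool -> bool, writer optional)
  addr.archived <- addr.archived (bool -> bool, writer optional)
  => no violations; backward on Event: COMPATIBLE
forward pass over Event, reader schema v1, writer schema v2:
  role <- status (State -> State, writer required)
  scores <- scores (map<string, int32> -> map<string, int32>, writer optional)
  addr <- addr (Meta -> Meta, writer required)
  quantity has no writer counterpart
  rating <- weight (float32 -> float32, writer required)
  version <- version (int64 -> int64, writer required)
  seq <- seq (int64 -> int64, writer optional)
  writer field quantity has no reader counterpart
  addr.title <- addr.title (string -> string, writer required)
  addr.enabled <- addr.enabled (bool -> bool, writer optional)
  addr.archived <- addr.archived (bool -> bool, writer optional)
  => no violations; forward on Event: COMPATIBLE
decode (reader v2):
  status := "ADMIN" (from writer role)
  scores := {"k1": 12}
  addr.title := "kappa"
  addr.enabled := false
  addr.archived := true
  quantity := null (absent, optional -> null)
  weight := 0.0 (from writer rating)
  version := 100
  seq := 5
  writer quantity: unknown -> dropped
  => decoded: {"status": "ADMIN", "scores": {"k1": 12}, "addr": {"title": "kappa", "enabled": false, "archived": true}, "quantity": null, "weight": 0.0, "version": 100, "seq": 5}

backward: COMPATIBLE []; forward: COMPATIBLE []; decoded: {"status": "ADMIN", "scores": {"k1": 12}, "addr": {"title": "kappa", "enabled": false, "archived": true}, "quantity": null, "weight": 0.0, "version": 100, "seq": 5}


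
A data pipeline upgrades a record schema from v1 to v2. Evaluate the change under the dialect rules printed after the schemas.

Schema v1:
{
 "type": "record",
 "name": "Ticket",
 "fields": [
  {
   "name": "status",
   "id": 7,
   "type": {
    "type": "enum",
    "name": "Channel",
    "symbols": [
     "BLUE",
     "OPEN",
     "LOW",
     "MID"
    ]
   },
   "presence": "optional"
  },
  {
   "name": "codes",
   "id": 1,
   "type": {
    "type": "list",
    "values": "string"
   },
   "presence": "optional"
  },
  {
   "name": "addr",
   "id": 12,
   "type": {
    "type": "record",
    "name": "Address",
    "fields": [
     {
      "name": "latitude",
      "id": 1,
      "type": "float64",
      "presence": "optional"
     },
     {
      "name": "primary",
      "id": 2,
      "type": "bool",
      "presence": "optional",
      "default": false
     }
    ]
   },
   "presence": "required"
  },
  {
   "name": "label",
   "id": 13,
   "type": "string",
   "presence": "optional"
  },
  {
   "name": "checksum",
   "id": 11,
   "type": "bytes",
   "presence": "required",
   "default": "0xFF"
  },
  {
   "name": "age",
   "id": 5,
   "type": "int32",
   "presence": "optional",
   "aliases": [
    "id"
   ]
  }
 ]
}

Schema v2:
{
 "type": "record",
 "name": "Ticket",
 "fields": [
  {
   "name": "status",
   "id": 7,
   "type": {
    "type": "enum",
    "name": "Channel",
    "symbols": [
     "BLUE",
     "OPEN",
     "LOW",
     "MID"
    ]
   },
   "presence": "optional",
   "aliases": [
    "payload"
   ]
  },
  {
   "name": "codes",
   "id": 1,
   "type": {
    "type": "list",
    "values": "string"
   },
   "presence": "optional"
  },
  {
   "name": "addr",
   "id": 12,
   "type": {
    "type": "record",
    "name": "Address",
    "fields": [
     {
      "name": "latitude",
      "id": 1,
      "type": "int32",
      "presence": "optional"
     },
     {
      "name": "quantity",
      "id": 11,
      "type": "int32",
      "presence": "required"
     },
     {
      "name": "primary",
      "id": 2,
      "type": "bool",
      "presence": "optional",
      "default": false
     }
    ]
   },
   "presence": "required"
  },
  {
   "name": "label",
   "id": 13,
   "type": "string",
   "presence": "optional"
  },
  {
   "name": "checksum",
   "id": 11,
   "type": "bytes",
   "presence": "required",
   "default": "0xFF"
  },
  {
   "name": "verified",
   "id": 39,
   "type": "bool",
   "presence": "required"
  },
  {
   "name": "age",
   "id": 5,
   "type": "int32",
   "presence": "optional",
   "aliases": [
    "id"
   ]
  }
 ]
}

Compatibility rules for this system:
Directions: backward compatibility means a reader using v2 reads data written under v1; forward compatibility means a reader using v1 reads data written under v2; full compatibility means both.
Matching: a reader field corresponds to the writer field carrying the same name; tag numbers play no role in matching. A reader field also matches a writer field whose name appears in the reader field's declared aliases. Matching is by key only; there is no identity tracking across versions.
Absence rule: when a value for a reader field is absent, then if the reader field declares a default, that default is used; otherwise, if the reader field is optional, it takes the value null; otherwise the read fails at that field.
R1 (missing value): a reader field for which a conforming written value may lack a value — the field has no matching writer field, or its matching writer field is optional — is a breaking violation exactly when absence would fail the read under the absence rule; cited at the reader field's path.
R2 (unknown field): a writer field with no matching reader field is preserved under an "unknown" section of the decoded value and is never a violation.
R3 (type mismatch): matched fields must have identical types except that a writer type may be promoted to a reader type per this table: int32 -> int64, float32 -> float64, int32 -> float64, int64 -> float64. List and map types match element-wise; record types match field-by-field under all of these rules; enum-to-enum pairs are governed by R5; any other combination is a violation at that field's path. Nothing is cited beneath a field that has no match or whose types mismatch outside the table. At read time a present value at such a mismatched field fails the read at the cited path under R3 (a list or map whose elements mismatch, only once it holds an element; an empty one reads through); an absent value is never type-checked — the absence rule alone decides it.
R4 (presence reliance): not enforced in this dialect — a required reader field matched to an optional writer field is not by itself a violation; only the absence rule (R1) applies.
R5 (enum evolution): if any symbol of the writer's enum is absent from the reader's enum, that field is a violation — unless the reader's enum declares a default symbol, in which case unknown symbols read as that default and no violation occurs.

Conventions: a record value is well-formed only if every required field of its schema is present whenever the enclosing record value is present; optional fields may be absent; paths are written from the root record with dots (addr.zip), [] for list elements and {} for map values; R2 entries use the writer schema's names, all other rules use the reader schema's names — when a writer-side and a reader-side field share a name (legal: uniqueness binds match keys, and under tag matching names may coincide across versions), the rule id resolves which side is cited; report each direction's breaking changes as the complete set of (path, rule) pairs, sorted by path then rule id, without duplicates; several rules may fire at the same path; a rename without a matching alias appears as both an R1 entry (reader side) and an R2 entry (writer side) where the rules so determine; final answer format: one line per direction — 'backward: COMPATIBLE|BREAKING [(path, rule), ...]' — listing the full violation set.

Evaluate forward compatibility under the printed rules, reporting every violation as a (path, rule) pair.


forward: COMPATIBLE []

arrows below run writer -> reader for Ticket
checking forward for Ticket: reader v1 against writer v2:
  writer optional, Channel -> Channel: reader status maps from writer status
  writer optional, list<string> -> list<string>: reader codes maps from writer codes
  writer required, Address -> Address: reader addr maps from writer addr
  writer optional, string -> string: reader label maps from writer label
  writer required, bytes -> bytes: reader checksum maps from writer checksum
  writer optional, int32 -> int32: reader age maps from writer age
  writer field verified has no reader counterpart
  writer optional, int32 -> float64: reader addr.latitude maps from writer addr.latitude
  writer optional, bool -> bool: reader addr.primary maps from writer addr.primary
  writer field addr.quantity has no reader counterpart
  nothing fires on Ticket: forward is COMPATIBLE
checking off the Ticket differences that do not matter here:
  added field verified to record Ticket: required bool, tag 39 (in v2 it sits immediately before age) -> matters only for Ticket's backward compatibility — outside the asked direction
  field latitude in record Address: type float64 changed to int32 -> matters only for Ticket's backward compatibility — outside the asked direction
  added field quantity to record Address: required int32, tag 11 (in v2 it sits immediately before primary) -> matters only for Ticket's backward compatibility — outside the asked direction


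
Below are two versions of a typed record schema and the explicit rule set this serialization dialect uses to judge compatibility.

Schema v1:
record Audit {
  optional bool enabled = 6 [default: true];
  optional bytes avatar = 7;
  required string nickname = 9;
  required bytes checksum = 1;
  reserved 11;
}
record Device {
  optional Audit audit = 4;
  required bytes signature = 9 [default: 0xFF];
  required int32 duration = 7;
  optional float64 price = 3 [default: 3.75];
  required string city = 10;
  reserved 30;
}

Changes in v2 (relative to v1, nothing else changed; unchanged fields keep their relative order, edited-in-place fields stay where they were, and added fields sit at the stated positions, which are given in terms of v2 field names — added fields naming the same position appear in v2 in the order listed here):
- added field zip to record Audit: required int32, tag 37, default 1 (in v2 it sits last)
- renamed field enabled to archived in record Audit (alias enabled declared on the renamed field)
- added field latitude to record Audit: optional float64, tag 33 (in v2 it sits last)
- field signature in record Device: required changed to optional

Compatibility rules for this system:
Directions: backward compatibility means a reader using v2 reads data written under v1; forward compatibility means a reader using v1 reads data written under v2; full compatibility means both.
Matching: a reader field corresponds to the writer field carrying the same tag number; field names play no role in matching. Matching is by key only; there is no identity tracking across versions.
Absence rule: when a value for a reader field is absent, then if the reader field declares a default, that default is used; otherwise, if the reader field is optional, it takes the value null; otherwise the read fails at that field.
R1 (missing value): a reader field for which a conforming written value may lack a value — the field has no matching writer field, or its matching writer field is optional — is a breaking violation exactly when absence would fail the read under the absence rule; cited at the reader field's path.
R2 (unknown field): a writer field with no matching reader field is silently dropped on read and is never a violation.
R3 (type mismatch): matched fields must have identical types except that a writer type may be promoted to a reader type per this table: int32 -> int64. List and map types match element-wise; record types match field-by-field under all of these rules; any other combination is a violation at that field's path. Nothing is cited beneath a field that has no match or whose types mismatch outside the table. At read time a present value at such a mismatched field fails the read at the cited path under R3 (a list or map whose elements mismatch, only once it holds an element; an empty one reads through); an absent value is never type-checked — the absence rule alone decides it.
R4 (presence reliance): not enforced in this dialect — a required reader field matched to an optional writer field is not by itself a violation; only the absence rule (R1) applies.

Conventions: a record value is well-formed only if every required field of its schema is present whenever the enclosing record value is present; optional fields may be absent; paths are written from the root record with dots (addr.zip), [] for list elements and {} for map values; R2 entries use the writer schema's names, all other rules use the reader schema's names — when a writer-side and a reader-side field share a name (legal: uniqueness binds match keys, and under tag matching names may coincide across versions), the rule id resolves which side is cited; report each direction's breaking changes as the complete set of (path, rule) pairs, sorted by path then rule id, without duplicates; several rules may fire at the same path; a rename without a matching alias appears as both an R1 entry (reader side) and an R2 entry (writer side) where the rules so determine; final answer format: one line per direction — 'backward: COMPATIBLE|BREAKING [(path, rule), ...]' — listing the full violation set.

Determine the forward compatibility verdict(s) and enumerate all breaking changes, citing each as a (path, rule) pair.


forward: COMPATIBLE []

each type pair in Device: writer, then reader
forward for Device (reader v1, writer v2):
  audit: paired with writer audit (Audit -> Audit; writer optional)
  signature: paired with writer signature (bytes -> bytes; writer optional)
  duration: paired with writer duration (int32 -> int32; writer required)
  price: paired with writer price (float64 -> float64; writer optional)
  city: paired with writer city (string -> string; writer required)
  audit.enabled: paired with writer audit.archived (bool -> bool; writer optional)
  audit.avatar: paired with writer audit.avatar (bytes -> bytes; writer optional)
  audit.nickname: paired with writer audit.nickname (string -> string; writer required)
  audit.checksum: paired with writer audit.checksum (bytes -> bytes; writer required)
  writer field audit.zip has no reader counterpart
  writer field audit.latitude has no reader counterpart
  => forward verdict for Device: COMPATIBLE, no violations
diffs on Device not affecting the asked answer:
  added field latitude to record Audit: optional float64, tag 33 (in v2 it sits last) -> fires no rule on Device, leaving the asked answer as it is
  renamed field enabled to archived in record Audit (alias enabled declared on the renamed field) -> fires no rule on Device, leaving the asked answer as it is
  added field zip to record Audit: required int32, tag 37, default 1 (in v2 it sits last) -> fires no rule on Device, leaving the asked answer as it is
  field signature in record Device: required changed to optional -> fires no rule on Device, leaving the asked answer as it is


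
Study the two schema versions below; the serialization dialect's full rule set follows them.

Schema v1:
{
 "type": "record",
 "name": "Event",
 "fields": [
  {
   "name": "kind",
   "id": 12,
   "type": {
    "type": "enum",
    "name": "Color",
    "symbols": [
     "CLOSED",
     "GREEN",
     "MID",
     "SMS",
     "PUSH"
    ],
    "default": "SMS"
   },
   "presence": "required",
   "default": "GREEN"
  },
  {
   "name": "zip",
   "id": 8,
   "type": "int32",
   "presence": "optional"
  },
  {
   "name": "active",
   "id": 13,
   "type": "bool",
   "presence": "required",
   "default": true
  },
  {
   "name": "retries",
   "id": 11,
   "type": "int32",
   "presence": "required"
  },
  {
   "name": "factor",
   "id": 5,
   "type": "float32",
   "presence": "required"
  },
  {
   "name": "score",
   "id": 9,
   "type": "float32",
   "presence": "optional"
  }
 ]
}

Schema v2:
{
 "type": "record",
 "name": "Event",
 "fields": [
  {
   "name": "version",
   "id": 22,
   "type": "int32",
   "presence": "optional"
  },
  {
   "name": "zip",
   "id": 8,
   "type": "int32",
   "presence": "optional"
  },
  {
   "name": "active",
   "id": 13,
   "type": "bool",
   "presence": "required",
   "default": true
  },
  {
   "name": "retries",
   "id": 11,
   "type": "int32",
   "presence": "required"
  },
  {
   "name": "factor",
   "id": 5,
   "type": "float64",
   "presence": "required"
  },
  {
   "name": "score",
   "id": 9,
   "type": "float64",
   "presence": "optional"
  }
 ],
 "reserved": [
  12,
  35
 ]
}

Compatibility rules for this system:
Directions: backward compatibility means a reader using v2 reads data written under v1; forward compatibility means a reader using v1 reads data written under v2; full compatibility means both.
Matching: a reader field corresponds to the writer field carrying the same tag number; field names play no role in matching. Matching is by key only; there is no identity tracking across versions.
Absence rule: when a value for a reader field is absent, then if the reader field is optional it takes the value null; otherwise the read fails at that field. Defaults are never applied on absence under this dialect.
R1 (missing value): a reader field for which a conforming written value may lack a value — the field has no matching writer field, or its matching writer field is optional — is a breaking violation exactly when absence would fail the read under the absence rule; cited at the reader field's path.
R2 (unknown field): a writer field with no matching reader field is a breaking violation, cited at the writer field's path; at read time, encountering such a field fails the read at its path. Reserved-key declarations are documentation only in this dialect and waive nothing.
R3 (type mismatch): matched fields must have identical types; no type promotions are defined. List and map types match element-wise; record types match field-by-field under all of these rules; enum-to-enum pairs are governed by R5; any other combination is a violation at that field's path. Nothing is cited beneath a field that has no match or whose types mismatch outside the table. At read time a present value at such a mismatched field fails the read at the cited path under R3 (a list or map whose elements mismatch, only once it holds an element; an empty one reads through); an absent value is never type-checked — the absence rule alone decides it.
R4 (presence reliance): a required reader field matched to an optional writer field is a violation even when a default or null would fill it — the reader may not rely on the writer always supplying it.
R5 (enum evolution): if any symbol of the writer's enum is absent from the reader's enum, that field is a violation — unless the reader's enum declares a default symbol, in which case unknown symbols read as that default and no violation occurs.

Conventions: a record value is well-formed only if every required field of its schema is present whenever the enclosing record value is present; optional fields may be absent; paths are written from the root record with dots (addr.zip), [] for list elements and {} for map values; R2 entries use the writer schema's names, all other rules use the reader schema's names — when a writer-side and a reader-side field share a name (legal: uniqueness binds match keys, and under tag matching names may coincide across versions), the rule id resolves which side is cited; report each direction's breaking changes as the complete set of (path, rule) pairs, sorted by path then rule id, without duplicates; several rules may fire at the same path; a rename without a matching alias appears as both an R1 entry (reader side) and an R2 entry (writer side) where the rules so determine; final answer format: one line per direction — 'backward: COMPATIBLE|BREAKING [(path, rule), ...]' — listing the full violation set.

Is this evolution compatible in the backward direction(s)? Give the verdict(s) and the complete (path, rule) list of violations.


the writer's type comes first in each Event pair
backward on Event — v2 reading data written by v1:
  version: no writer-side match
  zip: paired with writer zip (int32 -> int32; writer optional)
  active: paired with writer active (bool -> bool; writer required)
  retries: paired with writer retries (int32 -> int32; writer required)
  factor: paired with writer factor (float32 -> float64; writer required)
  score: paired with writer score (float32 -> float64; writer optional)
  kind (writer side), unknown to reader
  violation R3 at factor
  violation R2 at kind
  violation R3 at score
  => 3 violation(s): backward is BREAKING for Event
the other Event changes do not affect what is asked:
  added field version to record Event: optional int32, tag 22 (in v2 it sits immediately before zip) -> matters only for Event's forward compatibility — outside the asked direction

backward: BREAKING [(factor, R3), (kind, R2), (score, R3)]


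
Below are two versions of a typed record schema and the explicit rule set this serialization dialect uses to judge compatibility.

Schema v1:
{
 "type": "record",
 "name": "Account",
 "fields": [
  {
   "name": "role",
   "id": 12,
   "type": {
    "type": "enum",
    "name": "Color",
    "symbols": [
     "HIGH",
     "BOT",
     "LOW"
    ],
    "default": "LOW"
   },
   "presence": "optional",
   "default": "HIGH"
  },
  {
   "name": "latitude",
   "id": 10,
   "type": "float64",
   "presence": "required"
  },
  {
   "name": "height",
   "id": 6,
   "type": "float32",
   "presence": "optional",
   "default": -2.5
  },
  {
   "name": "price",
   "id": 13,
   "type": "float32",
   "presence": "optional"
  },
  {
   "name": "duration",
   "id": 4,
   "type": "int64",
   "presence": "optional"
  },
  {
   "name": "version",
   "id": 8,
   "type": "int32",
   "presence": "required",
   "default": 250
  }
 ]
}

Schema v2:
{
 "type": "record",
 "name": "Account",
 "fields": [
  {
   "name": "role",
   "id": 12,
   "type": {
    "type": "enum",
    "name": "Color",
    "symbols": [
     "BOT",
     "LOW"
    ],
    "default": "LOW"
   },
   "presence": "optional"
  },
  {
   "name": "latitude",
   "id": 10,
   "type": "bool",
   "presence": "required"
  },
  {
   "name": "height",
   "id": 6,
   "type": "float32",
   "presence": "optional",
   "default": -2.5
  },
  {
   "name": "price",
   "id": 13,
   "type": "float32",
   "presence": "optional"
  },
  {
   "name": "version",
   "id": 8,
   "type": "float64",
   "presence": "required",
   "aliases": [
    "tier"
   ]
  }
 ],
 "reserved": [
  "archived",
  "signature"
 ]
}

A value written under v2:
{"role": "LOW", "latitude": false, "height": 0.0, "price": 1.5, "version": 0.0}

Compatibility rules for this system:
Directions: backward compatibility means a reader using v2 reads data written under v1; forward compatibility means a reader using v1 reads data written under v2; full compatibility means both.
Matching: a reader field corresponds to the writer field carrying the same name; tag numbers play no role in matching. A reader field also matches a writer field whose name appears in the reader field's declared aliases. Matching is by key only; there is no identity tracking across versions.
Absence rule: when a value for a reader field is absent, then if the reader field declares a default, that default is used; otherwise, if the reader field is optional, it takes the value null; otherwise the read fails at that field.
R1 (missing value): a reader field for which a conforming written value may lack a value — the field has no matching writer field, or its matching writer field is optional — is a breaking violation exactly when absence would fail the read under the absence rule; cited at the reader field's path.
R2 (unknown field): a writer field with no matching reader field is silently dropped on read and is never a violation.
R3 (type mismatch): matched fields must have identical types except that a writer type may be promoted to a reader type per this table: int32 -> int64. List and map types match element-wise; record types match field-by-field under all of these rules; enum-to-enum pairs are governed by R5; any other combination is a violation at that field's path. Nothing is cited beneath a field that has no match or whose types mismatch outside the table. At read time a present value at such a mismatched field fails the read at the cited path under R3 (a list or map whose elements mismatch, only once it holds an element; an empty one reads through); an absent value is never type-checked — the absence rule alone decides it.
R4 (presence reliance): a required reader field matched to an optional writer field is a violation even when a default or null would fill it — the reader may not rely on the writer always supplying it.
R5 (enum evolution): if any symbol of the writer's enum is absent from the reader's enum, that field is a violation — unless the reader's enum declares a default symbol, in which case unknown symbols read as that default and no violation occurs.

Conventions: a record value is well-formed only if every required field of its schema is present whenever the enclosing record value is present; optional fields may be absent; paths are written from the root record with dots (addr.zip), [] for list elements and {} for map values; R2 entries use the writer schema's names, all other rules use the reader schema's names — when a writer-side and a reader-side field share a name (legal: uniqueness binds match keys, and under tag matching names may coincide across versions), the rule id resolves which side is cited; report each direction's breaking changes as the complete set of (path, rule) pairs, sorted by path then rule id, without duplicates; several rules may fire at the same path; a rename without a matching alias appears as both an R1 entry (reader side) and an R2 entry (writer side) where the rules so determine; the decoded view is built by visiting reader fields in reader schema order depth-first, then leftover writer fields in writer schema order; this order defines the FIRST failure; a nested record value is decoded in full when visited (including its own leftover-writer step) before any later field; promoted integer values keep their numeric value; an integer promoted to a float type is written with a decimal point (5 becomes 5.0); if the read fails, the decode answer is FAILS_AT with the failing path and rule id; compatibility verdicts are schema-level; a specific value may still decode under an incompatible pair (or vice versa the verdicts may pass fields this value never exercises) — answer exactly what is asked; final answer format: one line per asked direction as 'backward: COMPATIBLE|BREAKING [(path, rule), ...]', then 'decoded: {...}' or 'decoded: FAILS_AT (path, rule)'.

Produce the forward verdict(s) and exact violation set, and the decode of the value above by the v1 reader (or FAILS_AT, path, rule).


forward: BREAKING [(latitude, R3), (version, R3)]; decoded: FAILS_AT (latitude, R3)

arrows below run writer -> reader for Account
forward pass over Account, reader schema v1, writer schema v2:
  role: Color -> Color, writer optional; from role
  latitude: bool -> float64, writer required; from latitude
  height: float32 -> float32, writer optional; from height
  price: float32 -> float32, writer optional; from price
  duration: no writer match
  version: float64 -> int32, writer required; from version
  rule R3 violated at latitude
  rule R3 violated at version
  => 2 violation(s): forward is BREAKING for Account
decode walk for Account under reader schema v1:
  role := "LOW"
  read fails at latitude under R3
  => FAILS_AT (latitude, R3)
remaining Account differences; none change what is asked:
  enum Color (field role in record Account): symbol HIGH removed (the field default referencing it is cleared) -> inert for the asked Account verdict: nothing fires
  removed field duration from record Account -> inert for the asked Account verdict: nothing fires


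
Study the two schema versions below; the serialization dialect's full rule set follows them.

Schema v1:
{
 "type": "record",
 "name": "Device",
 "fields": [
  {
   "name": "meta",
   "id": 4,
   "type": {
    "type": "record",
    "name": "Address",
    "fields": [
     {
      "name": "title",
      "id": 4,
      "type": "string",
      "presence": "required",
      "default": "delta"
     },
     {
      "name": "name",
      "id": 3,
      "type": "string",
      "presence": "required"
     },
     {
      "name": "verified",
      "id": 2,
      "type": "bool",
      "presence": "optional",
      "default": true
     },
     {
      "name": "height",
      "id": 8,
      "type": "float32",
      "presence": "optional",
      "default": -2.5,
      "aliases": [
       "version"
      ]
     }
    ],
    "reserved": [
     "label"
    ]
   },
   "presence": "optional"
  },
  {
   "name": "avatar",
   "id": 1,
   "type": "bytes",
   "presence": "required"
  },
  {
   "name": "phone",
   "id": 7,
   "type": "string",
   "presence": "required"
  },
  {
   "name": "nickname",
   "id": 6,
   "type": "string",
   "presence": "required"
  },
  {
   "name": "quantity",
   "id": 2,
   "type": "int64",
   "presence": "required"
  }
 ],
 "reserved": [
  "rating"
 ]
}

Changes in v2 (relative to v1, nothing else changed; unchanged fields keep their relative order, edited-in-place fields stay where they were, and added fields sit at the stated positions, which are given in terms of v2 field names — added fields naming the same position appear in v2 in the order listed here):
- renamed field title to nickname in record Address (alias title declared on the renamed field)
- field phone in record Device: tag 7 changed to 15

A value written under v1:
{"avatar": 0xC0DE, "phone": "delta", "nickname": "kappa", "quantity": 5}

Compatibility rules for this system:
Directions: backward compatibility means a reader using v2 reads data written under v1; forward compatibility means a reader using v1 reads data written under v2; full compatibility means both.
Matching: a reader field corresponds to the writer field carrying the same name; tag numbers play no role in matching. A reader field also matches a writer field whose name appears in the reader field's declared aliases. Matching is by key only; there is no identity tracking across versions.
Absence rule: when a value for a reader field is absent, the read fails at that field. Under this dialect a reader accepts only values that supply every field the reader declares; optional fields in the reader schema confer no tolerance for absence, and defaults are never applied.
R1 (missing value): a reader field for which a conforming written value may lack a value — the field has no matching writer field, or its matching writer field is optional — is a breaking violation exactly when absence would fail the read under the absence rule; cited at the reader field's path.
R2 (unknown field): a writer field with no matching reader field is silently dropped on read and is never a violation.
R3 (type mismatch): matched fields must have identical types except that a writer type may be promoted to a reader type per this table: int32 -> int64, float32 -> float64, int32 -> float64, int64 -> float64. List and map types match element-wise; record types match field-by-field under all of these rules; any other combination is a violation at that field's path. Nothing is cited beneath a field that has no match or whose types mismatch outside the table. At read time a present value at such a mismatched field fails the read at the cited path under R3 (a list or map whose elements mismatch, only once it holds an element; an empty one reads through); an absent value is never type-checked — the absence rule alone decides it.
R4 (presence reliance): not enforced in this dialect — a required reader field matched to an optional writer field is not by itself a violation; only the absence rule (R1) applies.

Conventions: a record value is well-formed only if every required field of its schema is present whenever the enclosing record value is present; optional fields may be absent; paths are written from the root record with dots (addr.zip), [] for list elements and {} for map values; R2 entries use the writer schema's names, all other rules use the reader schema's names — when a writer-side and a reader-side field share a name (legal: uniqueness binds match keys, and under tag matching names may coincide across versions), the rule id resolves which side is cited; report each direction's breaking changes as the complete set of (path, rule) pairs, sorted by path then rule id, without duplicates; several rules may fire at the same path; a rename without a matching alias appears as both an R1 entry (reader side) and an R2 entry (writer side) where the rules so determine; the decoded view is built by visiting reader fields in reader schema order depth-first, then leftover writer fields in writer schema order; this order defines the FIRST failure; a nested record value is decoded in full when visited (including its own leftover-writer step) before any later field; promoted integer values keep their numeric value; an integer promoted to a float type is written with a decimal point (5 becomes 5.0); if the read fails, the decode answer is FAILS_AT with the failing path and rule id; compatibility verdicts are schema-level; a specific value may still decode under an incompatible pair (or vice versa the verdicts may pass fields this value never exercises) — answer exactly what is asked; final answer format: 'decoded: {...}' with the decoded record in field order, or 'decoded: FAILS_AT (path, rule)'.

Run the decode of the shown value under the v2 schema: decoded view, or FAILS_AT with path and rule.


the writer's type comes first in each Device pair
migrating the Device value to v2:
  read fails at meta under R1 (no fill)
  => FAILS_AT (meta, R1)
remaining Device differences; none change what is asked:
  renamed field title to nickname in record Address (alias title declared on the renamed field) -> changes Device's schema-level verdicts only — the decode of this value is the same
  field phone in record Device: tag 7 changed to 15 -> triggers nothing under the printed rules; the Device answer is the same either way

decoded: FAILS_AT (meta, R1)


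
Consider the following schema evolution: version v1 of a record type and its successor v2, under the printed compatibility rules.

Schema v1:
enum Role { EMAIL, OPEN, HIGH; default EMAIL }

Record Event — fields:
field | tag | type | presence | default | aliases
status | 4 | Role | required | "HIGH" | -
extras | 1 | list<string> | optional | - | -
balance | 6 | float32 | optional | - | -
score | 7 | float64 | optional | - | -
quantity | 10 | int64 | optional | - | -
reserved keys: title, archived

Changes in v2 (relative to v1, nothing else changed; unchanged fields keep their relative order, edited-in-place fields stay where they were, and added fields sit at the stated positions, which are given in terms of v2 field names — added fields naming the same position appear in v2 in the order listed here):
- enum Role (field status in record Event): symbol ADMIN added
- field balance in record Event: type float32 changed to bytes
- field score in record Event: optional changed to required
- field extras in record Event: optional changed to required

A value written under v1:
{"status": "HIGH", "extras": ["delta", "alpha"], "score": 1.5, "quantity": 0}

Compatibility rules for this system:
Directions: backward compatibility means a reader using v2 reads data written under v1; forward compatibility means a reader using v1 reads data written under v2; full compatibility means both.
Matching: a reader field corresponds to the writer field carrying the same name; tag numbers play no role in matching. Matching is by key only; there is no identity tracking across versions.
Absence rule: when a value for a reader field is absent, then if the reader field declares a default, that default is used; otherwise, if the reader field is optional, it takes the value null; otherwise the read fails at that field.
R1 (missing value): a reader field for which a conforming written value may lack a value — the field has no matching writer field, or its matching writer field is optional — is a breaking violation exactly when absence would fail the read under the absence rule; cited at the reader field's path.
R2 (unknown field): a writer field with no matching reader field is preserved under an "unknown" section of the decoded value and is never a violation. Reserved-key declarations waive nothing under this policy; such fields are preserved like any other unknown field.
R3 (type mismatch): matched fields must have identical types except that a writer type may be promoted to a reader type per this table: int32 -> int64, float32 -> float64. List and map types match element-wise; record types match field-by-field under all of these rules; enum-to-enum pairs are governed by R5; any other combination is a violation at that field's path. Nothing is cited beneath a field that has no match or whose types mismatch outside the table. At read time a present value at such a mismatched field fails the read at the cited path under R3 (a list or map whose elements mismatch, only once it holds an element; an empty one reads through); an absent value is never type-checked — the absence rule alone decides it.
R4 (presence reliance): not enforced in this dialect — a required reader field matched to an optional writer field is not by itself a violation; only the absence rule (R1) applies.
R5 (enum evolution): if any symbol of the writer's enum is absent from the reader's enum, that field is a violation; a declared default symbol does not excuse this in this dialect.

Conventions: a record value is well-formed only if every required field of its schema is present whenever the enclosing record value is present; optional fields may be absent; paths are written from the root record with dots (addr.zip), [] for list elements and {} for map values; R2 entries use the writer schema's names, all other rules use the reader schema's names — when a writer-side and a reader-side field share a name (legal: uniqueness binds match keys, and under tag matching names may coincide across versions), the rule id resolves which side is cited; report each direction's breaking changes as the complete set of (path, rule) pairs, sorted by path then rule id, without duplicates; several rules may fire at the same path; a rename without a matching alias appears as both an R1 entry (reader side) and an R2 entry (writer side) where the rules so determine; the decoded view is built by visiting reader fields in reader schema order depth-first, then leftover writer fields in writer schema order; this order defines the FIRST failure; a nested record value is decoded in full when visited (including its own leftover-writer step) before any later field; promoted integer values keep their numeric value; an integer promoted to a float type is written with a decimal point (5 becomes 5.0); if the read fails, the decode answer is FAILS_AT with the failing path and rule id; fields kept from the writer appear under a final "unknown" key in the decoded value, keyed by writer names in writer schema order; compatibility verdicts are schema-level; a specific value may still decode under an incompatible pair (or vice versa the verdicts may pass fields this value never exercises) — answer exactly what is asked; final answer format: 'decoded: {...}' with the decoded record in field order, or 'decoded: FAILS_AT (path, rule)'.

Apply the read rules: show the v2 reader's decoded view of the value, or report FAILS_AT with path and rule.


the writer's type comes first in each Event pair
decode walk for Event under reader schema v2:
  status := "HIGH"
  extras := ["delta", "alpha"]
  balance := null (absent, optional -> null)
  score := 1.5
  quantity := 0
  => decoded: {"status": "HIGH", "extras": ["delta", "alpha"], "balance": null, "score": 1.5, "quantity": 0}
checking off the Event differences that do not matter here:
  enum Role (field status in record Event): symbol ADMIN added -> schema-level compatibility only; this Event value's decode is unchanged
  field balance in record Event: type float32 changed to bytes -> schema-level compatibility only; this Event value's decode is unchanged
  field score in record Event: optional changed to required -> schema-level compatibility only; this Event value's decode is unchanged
  field extras in record Event: optional changed to required -> schema-level compatibility only; this Event value's decode is unchanged

decoded: {"status": "HIGH", "extras": ["delta", "alpha"], "balance": null, "score": 1.5, "quantity": 0}
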